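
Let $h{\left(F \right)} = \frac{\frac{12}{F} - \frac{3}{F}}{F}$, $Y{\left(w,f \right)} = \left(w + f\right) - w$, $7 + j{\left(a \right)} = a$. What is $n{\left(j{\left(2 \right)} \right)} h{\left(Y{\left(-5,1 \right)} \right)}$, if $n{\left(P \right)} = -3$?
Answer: $-27$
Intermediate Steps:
$j{\left(a \right)} = -7 + a$
$Y{\left(w,f \right)} = f$ ($Y{\left(w,f \right)} = \left(f + w\right) - w = f$)
$h{\left(F \right)} = \frac{9}{F^{2}}$ ($h{\left(F \right)} = \frac{9 \frac{1}{F}}{F} = \frac{9}{F^{2}}$)
$n{\left(j{\left(2 \right)} \right)} h{\left(Y{\left(-5,1 \right)} \right)} = - 3 \cdot 9 \cdot 1^{-2} = - 3 \cdot 9 \cdot 1 = \left(-3\right) 9 = -27$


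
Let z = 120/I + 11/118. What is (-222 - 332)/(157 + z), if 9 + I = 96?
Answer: -1895788/542293 ≈ -3.4959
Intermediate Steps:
I = 87 (I = -9 + 96 = 87)
z = 5039/3422 (z = 120/87 + 11/118 = 120*(1/87) + 11*(1/118) = 40/29 + 11/118 = 5039/3422 ≈ 1.4725)
(-222 - 332)/(157 + z) = (-222 - 332)/(157 + 5039/3422) = -554/542293/3422 = -554*3422/542293 = -1895788/542293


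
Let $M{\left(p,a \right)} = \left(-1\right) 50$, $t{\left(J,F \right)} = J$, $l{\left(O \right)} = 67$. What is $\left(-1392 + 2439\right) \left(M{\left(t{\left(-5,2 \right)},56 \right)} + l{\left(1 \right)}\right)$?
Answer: $17799$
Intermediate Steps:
$M{\left(p,a \right)} = -50$
$\left(-1392 + 2439\right) \left(M{\left(t{\left(-5,2 \right)},56 \right)} + l{\left(1 \right)}\right) = \left(-1392 + 2439\right) \left(-50 + 67\right) = 1047 \cdot 17 = 17799$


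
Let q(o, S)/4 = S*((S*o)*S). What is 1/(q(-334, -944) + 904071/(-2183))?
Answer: 2183/2453444152243321 ≈ 8.8977e-13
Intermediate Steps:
q(o, S) = 4*o*S³ (q(o, S) = 4*(S*((S*o)*S)) = 4*(S*(o*S²)) = 4*(o*S³) = 4*o*S³)
1/(q(-334, -944) + 904071/(-2183)) = 1/(4*(-334)*(-944)³ + 904071/(-2183)) = 1/(4*(-334)*(-841232384) + 904071*(-1/2183)) = 1/(1123886465024 - 904071/2183) = 1/(2453444152243321/2183) = 2183/2453444152243321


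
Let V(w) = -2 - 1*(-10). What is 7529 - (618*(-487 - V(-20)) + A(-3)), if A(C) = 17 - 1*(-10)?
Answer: 313412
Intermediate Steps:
V(w) = 8 (V(w) = -2 + 10 = 8)
A(C) = 27 (A(C) = 17 + 10 = 27)
7529 - (618*(-487 - V(-20)) + A(-3)) = 7529 - (618*(-487 - 1*8) + 27) = 7529 - (618*(-487 - 8) + 27) = 7529 - (618*(-495) + 27) = 7529 - (-305910 + 27) = 7529 - 1*(-305883) = 7529 + 305883 = 313412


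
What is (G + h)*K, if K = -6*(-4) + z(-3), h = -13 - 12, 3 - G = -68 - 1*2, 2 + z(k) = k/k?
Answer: 1104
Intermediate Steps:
z(k) = -1 (z(k) = -2 + k/k = -2 + 1 = -1)
G = 73 (G = 3 - (-68 - 1*2) = 3 - (-68 - 2) = 3 - 1*(-70) = 3 + 70 = 73)
h = -25
K = 23 (K = -6*(-4) - 1 = 24 - 1 = 23)
(G + h)*K = (73 - 25)*23 = 48*23 = 1104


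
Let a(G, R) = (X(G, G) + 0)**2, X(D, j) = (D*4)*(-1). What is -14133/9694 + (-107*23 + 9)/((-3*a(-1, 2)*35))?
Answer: 3281/2035740 ≈ 0.0016117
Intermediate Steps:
X(D, j) = -4*D (X(D, j) = (4*D)*(-1) = -4*D)
a(G, R) = 16*G**2 (a(G, R) = (-4*G + 0)**2 = (-4*G)**2 = 16*G**2)
-14133/9694 + (-107*23 + 9)/((-3*a(-1, 2)*35)) = -14133/9694 + (-107*23 + 9)/((-48*(-1)**2*35)) = -14133*1/9694 + (-2461 + 9)/((-48*35)) = -14133/9694 - 2452/(-3*16*35) = -14133/9694 - 2452/((-48*35)) = -14133/9694 - 2452/(-1680) = -14133/9694 - 2452*(-1/1680) = -14133/9694 + 613/420 = 3281/2035740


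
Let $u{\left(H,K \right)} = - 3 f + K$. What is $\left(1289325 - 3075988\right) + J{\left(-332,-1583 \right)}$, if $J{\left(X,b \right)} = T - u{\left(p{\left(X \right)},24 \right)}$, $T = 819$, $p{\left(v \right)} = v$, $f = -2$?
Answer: $-1785874$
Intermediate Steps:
$u{\left(H,K \right)} = 6 + K$ ($u{\left(H,K \right)} = \left(-3\right) \left(-2\right) + K = 6 + K$)
$J{\left(X,b \right)} = 789$ ($J{\left(X,b \right)} = 819 - \left(6 + 24\right) = 819 - 30 = 789$)
$\left(1289325 - 3075988\right) + J{\left(-332,-1583 \right)} = \left(1289325 - 3075988\right) + 789 = -1786663 + 789 = -1785874$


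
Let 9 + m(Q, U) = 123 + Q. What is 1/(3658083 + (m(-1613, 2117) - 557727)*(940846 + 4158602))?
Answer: -1/2851740249165 ≈ -3.5066e-13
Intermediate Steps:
m(Q, U) = 114 + Q (m(Q, U) = -9 + (123 + Q) = 114 + Q)
1/(3658083 + (m(-1613, 2117) - 557727)*(940846 + 4158602)) = 1/(3658083 + ((114 - 1613) - 557727)*(940846 + 4158602)) = 1/(3658083 + (-1499 - 557727)*5099448) = 1/(3658083 - 559226*5099448) = 1/(3658083 - 2851743907248) = 1/(-2851740249165) = -1/2851740249165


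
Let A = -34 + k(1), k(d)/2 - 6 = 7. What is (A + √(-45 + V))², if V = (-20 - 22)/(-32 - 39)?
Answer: (-568 + I*√223863)²/5041 ≈ 19.592 - 106.62*I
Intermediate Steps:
k(d) = 26 (k(d) = 12 + 2*7 = 12 + 14 = 26)
A = -8 (A = -34 + 26 = -8)
V = 42/71 (V = -42/(-71) = -42*(-1/71) = 42/71 ≈ 0.59155)
(A + √(-45 + V))² = (-8 + √(-45 + 42/71))² = (-8 + √(-3153/71))² = (-8 + I*√223863/71)²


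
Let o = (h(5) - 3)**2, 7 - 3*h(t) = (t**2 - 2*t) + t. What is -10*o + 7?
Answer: -4777/9 ≈ -530.78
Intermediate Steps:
h(t) = 7/3 - t**2/3 + t/3 (h(t) = 7/3 - ((t**2 - 2*t) + t)/3 = 7/3 - (t**2 - t)/3 = 7/3 + (-t**2/3 + t/3) = 7/3 - t**2/3 + t/3)
o = 484/9 (o = ((7/3 - 1/3*5**2 + (1/3)*5) - 3)**2 = ((7/3 - 1/3*25 + 5/3) - 3)**2 = ((7/3 - 25/3 + 5/3) - 3)**2 = (-13/3 - 3)**2 = (-22/3)**2 = 484/9 ≈ 53.778)
-10*o + 7 = -10*484/9 + 7 = -4840/9 + 7 = -4777/9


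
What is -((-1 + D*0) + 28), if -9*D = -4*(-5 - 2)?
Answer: -27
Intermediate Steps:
D = -28/9 (D = -(-4)*(-5 - 2)/9 = -(-4)*(-7)/9 = -⅑*28 = -28/9 ≈ -3.1111)
-((-1 + D*0) + 28) = -((-1 - 28/9*0) + 28) = -((-1 + 0) + 28) = -(-1 + 28) = -1*27 = -27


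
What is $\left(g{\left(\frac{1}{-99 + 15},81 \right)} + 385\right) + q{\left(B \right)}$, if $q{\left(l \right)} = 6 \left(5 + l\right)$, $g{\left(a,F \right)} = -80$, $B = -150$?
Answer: $-565$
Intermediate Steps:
$q{\left(l \right)} = 30 + 6 l$
$\left(g{\left(\frac{1}{-99 + 15},81 \right)} + 385\right) + q{\left(B \right)} = \left(-80 + 385\right) + \left(30 + 6 \left(-150\right)\right) = 305 + \left(30 - 900\right) = 305 - 870 = -565$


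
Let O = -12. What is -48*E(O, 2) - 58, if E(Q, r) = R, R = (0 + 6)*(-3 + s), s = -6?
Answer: 2534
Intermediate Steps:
R = -54 (R = (0 + 6)*(-3 - 6) = 6*(-9) = -54)
E(Q, r) = -54
-48*E(O, 2) - 58 = -48*(-54) - 58 = 2592 - 58 = 2534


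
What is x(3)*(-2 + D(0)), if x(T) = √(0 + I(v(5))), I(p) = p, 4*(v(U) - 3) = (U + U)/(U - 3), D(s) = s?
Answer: -√17 ≈ -4.1231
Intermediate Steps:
v(U) = 3 + U/(2*(-3 + U)) (v(U) = 3 + ((U + U)/(U - 3))/4 = 3 + ((2*U)/(-3 + U))/4 = 3 + (2*U/(-3 + U))/4 = 3 + U/(2*(-3 + U)))
x(T) = √17/2 (x(T) = √(0 + (-18 + 7*5)/(2*(-3 + 5))) = √(0 + (½)*(-18 + 35)/2) = √(0 + (½)*(½)*17) = √(0 + 17/4) = √(17/4) = √17/2)
x(3)*(-2 + D(0)) = (√17/2)*(-2 + 0) = (√17/2)*(-2) = -√17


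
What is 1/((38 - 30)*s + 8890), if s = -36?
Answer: 1/8602 ≈ 0.00011625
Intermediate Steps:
1/((38 - 30)*s + 8890) = 1/((38 - 30)*(-36) + 8890) = 1/(8*(-36) + 8890) = 1/(-288 + 8890) = 1/8602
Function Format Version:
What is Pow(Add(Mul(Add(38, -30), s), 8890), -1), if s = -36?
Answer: Rational(1, 8602) ≈ 0.00011625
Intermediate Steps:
Pow(Add(Mul(Add(38, -30), s), 8890), -1) = Pow(Add(Mul(Add(38, -30), -36), 8890), -1) = Pow(Add(Mul(8, -36), 8890), -1) = Pow(Add(-288, 8890), -1) = Pow(8602, -1) = Rational(1, 8602)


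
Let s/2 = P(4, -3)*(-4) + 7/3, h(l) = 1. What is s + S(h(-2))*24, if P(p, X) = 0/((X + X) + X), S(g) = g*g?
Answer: 86/3 ≈ 28.667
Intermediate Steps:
S(g) = g²
P(p, X) = 0 (P(p, X) = 0/(2*X + X) = 0/((3*X)) = 0*(1/(3*X)) = 0)
s = 14/3 (s = 2*(0*(-4) + 7/3) = 2*(0 + 7*(⅓)) = 2*(0 + 7/3) = 2*(7/3) = 14/3 ≈ 4.6667)
s + S(h(-2))*24 = 14/3 + 1²*24 = 14/3 + 1*24 = 14/3 + 24 = 86/3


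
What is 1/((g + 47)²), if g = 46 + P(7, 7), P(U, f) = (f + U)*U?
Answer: 1/36481 ≈ 2.7412e-5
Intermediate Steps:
P(U, f) = U*(U + f) (P(U, f) = (U + f)*U = U*(U + f))
g = 144 (g = 46 + 7*(7 + 7) = 46 + 7*14 = 46 + 98 = 144)
1/((g + 47)²) = 1/((144 + 47)²) = 1/(191²) = 1/36481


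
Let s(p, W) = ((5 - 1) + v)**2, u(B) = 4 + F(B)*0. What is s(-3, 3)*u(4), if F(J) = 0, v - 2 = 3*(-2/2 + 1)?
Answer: 144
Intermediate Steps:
v = 2 (v = 2 + 3*(-2/2 + 1) = 2 + 3*(-2*1/2 + 1) = 2 + 3*(-1 + 1) = 2 + 3*0 = 2 + 0 = 2)
u(B) = 4 (u(B) = 4 + 0*0 = 4 + 0 = 4)
s(p, W) = 36 (s(p, W) = ((5 - 1) + 2)**2 = (4 + 2)**2 = 6**2 = 36)
s(-3, 3)*u(4) = 36*4 = 144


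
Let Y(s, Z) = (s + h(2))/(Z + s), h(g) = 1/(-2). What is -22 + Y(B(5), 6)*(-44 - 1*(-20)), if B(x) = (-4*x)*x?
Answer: -2240/47 ≈ -47.660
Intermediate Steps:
B(x) = -4*x²
h(g) = -½
Y(s, Z) = (-½ + s)/(Z + s) (Y(s, Z) = (s - ½)/(Z + s) = (-½ + s)/(Z + s))
-22 + Y(B(5), 6)*(-44 - 1*(-20)) = -22 + ((-½ - 4*5²)/(6 - 4*5²))*(-44 - 1*(-20)) = -22 + ((-½ - 4*25)/(6 - 4*25))*(-44 + 20) = -22 + ((-½ - 100)/(6 - 100))*(-24) = -22 + (-201/2/(-94))*(-24) = -22 - 1/94*(-201/2)*(-24) = -22 + (201/188)*(-24) = -22 - 1206/47 = -2240/47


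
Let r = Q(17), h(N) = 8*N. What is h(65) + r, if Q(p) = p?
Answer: 537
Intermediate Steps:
r = 17
h(65) + r = 8*65 + 17 = 520 + 17 = 537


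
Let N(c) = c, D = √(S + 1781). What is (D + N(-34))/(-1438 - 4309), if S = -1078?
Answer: 34/5747 - √703/5747 ≈ 0.0013026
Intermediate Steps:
D = √703 (D = √(-1078 + 1781) = √703 ≈ 26.514)
(D + N(-34))/(-1438 - 4309) = (√703 - 34)/(-1438 - 4309) = (-34 + √703)/(-5747) = (-34 + √703)*(-1/5747) = 34/5747 - √703/5747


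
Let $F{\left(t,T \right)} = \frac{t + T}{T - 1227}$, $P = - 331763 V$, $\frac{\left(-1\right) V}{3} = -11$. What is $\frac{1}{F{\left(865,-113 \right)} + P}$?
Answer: $- \frac{335}{3667640153} \approx -9.1339 \cdot 10^{-8}$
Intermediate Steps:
$V = 33$ ($V = \left(-3\right) \left(-11\right) = 33$)
$P = -10948179$ ($P = \left(-331763\right) 33 = -10948179$)
$F{\left(t,T \right)} = \frac{T + t}{-1227 + T}$
$\frac{1}{F{\left(865,-113 \right)} + P} = \frac{1}{\frac{-113 + 865}{-1227 - 113} - 10948179} = \frac{1}{\frac{1}{-1340} \cdot 752 - 10948179} = \frac{1}{\left(- \frac{1}{1340}\right) 752 - 10948179} = \frac{1}{- \frac{188}{335} - 10948179} = \frac{1}{- \frac{3667640153}{335}} = - \frac{335}{3667640153}$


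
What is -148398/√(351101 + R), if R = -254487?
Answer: -74199*√96614/48307 ≈ -477.43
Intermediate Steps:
-148398/√(351101 + R) = -148398/√(351101 - 254487) = -148398*√96614/96614 = -74199*√96614/48307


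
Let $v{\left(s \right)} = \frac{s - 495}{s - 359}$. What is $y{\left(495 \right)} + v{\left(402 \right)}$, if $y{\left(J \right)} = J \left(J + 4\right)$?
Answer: $\frac{10621122}{43} \approx 2.47 \cdot 10^{5}$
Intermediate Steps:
$y{\left(J \right)} = J \left(4 + J\right)$
$v{\left(s \right)} = \frac{-495 + s}{-359 + s}$
$y{\left(495 \right)} + v{\left(402 \right)} = 495 \left(4 + 495\right) + \frac{-495 + 402}{-359 + 402} = 495 \cdot 499 + \frac{1}{43} \left(-93\right) = 247005 + \frac{1}{43} \left(-93\right) = 247005 - \frac{93}{43} = \frac{10621122}{43}$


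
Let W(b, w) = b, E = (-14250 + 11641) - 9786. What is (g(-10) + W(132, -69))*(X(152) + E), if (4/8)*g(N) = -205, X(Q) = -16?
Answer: 3450258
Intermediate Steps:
E = -12395 (E = -2609 - 9786 = -12395)
g(N) = -410 (g(N) = 2*(-205) = -410)
(g(-10) + W(132, -69))*(X(152) + E) = (-410 + 132)*(-16 - 12395) = -278*(-12411) = 3450258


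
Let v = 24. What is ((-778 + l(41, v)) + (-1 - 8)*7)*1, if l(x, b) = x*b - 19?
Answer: 124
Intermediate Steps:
l(x, b) = -19 + b*x (l(x, b) = b*x - 19 = -19 + b*x)
((-778 + l(41, v)) + (-1 - 8)*7)*1 = ((-778 + (-19 + 24*41)) + (-1 - 8)*7)*1 = ((-778 + (-19 + 984)) - 9*7)*1 = ((-778 + 965) - 63)*1 = (187 - 63)*1 = 124*1 = 124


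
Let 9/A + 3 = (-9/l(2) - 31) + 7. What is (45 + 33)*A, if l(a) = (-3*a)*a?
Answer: -936/35 ≈ -26.743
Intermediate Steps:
l(a) = -3*a²
A = -12/35 (A = 9/(-3 + ((-9/((-3*2²)) - 31) + 7)) = 9/(-3 + ((-9/((-3*4)) - 31) + 7)) = 9/(-3 + ((-9/(-12) - 31) + 7)) = 9/(-3 + ((-9*(-1/12) - 31) + 7)) = 9/(-3 + ((¾ - 31) + 7)) = 9/(-3 + (-121/4 + 7)) = 9/(-3 - 93/4) = 9/(-105/4) = 9*(-4/105) = -12/35 ≈ -0.34286)
(45 + 33)*A = (45 + 33)*(-12/35) = 78*(-12/35) = -936/35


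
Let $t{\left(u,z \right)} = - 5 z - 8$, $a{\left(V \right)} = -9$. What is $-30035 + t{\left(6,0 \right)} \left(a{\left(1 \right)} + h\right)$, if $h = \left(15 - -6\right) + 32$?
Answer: $-30387$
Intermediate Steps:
$t{\left(u,z \right)} = -8 - 5 z$
$h = 53$ ($h = \left(15 + 6\right) + 32 = 21 + 32 = 53$)
$-30035 + t{\left(6,0 \right)} \left(a{\left(1 \right)} + h\right) = -30035 + \left(-8 - 0\right) \left(-9 + 53\right) = -30035 + \left(-8 + 0\right) 44 = -30035 - 352 = -30387$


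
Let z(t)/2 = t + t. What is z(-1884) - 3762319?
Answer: -3769855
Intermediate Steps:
z(t) = 4*t (z(t) = 2*(t + t) = 2*(2*t) = 4*t)
z(-1884) - 3762319 = 4*(-1884) - 3762319 = -7536 - 3762319 = -3769855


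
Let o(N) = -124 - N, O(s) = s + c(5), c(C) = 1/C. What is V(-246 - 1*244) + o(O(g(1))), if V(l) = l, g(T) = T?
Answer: -3076/5 ≈ -615.20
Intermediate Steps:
c(C) = 1/C
O(s) = ⅕ + s (O(s) = s + 1/5 = s + ⅕ = ⅕ + s)
V(-246 - 1*244) + o(O(g(1))) = (-246 - 1*244) + (-124 - (⅕ + 1)) = (-246 - 244) + (-124 - 1*6/5) = -490 + (-124 - 6/5) = -490 - 626/5 = -3076/5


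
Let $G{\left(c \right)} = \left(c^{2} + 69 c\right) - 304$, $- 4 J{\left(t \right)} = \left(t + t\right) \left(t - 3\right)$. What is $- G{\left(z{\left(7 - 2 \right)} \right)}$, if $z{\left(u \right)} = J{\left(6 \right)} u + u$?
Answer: $1464$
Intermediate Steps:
$J{\left(t \right)} = - \frac{t \left(-3 + t\right)}{2}$ ($J{\left(t \right)} = - \frac{\left(t + t\right) \left(t - 3\right)}{4} = - \frac{2 t \left(-3 + t\right)}{4} = - \frac{t \left(-3 + t\right)}{2}$)
$z{\left(u \right)} = - 8 u$ ($z{\left(u \right)} = \frac{1}{2} \cdot 6 \left(3 - 6\right) u + u = \frac{1}{2} \cdot 6 \left(-3\right) u + u = - 9 u + u = - 8 u$)
$G{\left(c \right)} = -304 + c^{2} + 69 c$
$- G{\left(z{\left(7 - 2 \right)} \right)} = - (-304 + \left(- 8 \left(7 - 2\right)\right)^{2} + 69 \left(- 8 \left(7 - 2\right)\right)) = - (-304 + \left(\left(-8\right) 5\right)^{2} + 69 \left(\left(-8\right) 5\right)) = - (-304 + \left(-40\right)^{2} + 69 \left(-40\right)) = - (-304 + 1600 - 2760) = \left(-1\right) \left(-1464\right) = 1464$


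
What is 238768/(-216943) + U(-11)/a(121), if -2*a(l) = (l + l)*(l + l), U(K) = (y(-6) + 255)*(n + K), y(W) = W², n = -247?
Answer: 4648020989/3176262463 ≈ 1.4634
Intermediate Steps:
U(K) = -71877 + 291*K (U(K) = ((-6)² + 255)*(-247 + K) = (36 + 255)*(-247 + K) = 291*(-247 + K) = -71877 + 291*K)
a(l) = -2*l² (a(l) = -(l + l)*(l + l)/2 = -2*l*2*l/2 = -2*l²)
238768/(-216943) + U(-11)/a(121) = 238768/(-216943) + (-71877 + 291*(-11))/((-2*121²)) = 238768*(-1/216943) + (-71877 - 3201)/((-2*14641)) = -238768/216943 - 75078/(-29282) = -238768/216943 - 75078*(-1/29282) = -238768/216943 + 37539/14641 = 4648020989/3176262463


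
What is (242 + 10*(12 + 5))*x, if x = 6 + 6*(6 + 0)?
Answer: 17304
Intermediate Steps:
x = 42 (x = 6 + 6*6 = 6 + 36 = 42)
(242 + 10*(12 + 5))*x = (242 + 10*(12 + 5))*42 = (242 + 10*17)*42 = (242 + 170)*42 = 412*42 = 17304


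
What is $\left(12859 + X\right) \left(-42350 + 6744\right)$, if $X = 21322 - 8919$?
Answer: $-899478772$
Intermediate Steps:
$X = 12403$ ($X = 21322 - 8919 = 12403$)
$\left(12859 + X\right) \left(-42350 + 6744\right) = \left(12859 + 12403\right) \left(-42350 + 6744\right) = 25262 \left(-35606\right) = -899478772$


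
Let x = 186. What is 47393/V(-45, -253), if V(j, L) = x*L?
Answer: -47393/47058 ≈ -1.0071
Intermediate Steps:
V(j, L) = 186*L
47393/V(-45, -253) = 47393/((186*(-253))) = 47393/(-47058) = 47393*(-1/47058) = -47393/47058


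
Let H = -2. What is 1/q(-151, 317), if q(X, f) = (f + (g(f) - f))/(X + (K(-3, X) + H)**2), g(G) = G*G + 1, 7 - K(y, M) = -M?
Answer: 4233/20098 ≈ 0.21062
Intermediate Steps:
K(y, M) = 7 + M (K(y, M) = 7 - (-1)*M = 7 + M)
g(G) = 1 + G**2 (g(G) = G**2 + 1 = 1 + G**2)
q(X, f) = (1 + f**2)/(X + (5 + X)**2) (q(X, f) = (f + ((1 + f**2) - f))/(X + ((7 + X) - 2)**2) = (f + (1 + f**2 - f))/(X + (5 + X)**2) = (1 + f**2)/(X + (5 + X)**2))
1/q(-151, 317) = 1/((1 + 317**2)/(-151 + (5 - 151)**2)) = 1/((1 + 100489)/(-151 + (-146)**2)) = 1/(100490/(-151 + 21316)) = 1/(100490/21165) = 1/((1/21165)*100490) = 1/(20098/4233) = 4233/20098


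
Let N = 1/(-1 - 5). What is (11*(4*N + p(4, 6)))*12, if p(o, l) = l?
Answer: 704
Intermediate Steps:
N = -1/6 (N = 1/(-6) = -1/6 ≈ -0.16667)
(11*(4*N + p(4, 6)))*12 = (11*(4*(-1/6) + 6))*12 = (11*(-2/3 + 6))*12 = (11*(16/3))*12 = (176/3)*12 = 704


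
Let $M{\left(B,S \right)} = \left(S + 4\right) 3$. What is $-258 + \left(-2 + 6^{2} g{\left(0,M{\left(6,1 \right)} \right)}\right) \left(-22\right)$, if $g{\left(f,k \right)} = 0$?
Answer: $-214$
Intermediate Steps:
$M{\left(B,S \right)} = 12 + 3 S$ ($M{\left(B,S \right)} = \left(4 + S\right) 3 = 12 + 3 S$)
$-258 + \left(-2 + 6^{2} g{\left(0,M{\left(6,1 \right)} \right)}\right) \left(-22\right) = -258 + \left(-2 + 6^{2} \cdot 0\right) \left(-22\right) = -258 + \left(-2 + 36 \cdot 0\right) \left(-22\right) = -258 + \left(-2 + 0\right) \left(-22\right) = -258 - -44 = -258 + 44 = -214$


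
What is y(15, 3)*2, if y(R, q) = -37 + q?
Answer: -68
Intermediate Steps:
y(15, 3)*2 = (-37 + 3)*2 = -34*2 = -68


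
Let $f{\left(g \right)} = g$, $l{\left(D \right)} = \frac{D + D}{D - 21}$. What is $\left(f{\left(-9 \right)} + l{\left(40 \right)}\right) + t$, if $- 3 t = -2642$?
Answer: $\frac{49925}{57} \approx 875.88$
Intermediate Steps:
$t = \frac{2642}{3}$ ($t = \left(- \frac{1}{3}\right) \left(-2642\right) = \frac{2642}{3} \approx 880.67$)
$l{\left(D \right)} = \frac{2 D}{-21 + D}$
$\left(f{\left(-9 \right)} + l{\left(40 \right)}\right) + t = \left(-9 + 2 \cdot 40 \frac{1}{-21 + 40}\right) + \frac{2642}{3} = \left(-9 + 2 \cdot 40 \cdot \frac{1}{19}\right) + \frac{2642}{3} = \left(-9 + \frac{80}{19}\right) + \frac{2642}{3} = - \frac{91}{19} + \frac{2642}{3} = \frac{49925}{57}$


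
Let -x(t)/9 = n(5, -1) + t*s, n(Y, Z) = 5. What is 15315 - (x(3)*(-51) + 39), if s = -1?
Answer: 14358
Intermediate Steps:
x(t) = -45 + 9*t (x(t) = -9*(5 + t*(-1)) = -9*(5 - t) = -45 + 9*t)
15315 - (x(3)*(-51) + 39) = 15315 - ((-45 + 9*3)*(-51) + 39) = 15315 - ((-45 + 27)*(-51) + 39) = 15315 - (-18*(-51) + 39) = 15315 - (918 + 39) = 15315 - 1*957 = 15315 - 957 = 14358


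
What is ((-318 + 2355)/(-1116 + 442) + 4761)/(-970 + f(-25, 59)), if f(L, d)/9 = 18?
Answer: -3206877/544592 ≈ -5.8886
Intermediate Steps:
f(L, d) = 162 (f(L, d) = 9*18 = 162)
((-318 + 2355)/(-1116 + 442) + 4761)/(-970 + f(-25, 59)) = ((-318 + 2355)/(-1116 + 442) + 4761)/(-970 + 162) = (2037/(-674) + 4761)/(-808) = (2037*(-1/674) + 4761)*(-1/808) = (-2037/674 + 4761)*(-1/808) = (3206877/674)*(-1/808) = -3206877/544592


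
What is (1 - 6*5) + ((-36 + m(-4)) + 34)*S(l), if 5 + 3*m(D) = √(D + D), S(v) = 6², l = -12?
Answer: -161 + 24*I*√2 ≈ -161.0 + 33.941*I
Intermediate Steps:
S(v) = 36
m(D) = -5/3 + √2*√D/3 (m(D) = -5/3 + √(D + D)/3 = -5/3 + √(2*D)/3 = -5/3 + (√2*√D)/3 = -5/3 + √2*√D/3)
(1 - 6*5) + ((-36 + m(-4)) + 34)*S(l) = (1 - 6*5) + ((-36 + (-5/3 + √2*√(-4)/3)) + 34)*36 = (1 - 30) + ((-36 + (-5/3 + √2*(2*I)/3)) + 34)*36 = -29 + ((-36 + (-5/3 + 2*I*√2/3)) + 34)*36 = -29 + ((-113/3 + 2*I*√2/3) + 34)*36 = -29 + (-11/3 + 2*I*√2/3)*36 = -29 + (-132 + 24*I*√2) = -161 + 24*I*√2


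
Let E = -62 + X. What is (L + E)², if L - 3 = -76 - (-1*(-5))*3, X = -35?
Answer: 34225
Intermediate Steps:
E = -97 (E = -62 - 35 = -97)
L = -88 (L = 3 + (-76 - (-1*(-5))*3) = 3 + (-76 - 5*3) = 3 + (-76 - 1*15) = 3 + (-76 - 15) = 3 - 91 = -88)
(L + E)² = (-88 - 97)² = (-185)² = 34225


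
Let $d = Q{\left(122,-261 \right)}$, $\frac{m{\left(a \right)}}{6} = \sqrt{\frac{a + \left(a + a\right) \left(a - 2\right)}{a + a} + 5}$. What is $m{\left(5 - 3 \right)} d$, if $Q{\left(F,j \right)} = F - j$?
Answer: $1149 \sqrt{22} \approx 5389.3$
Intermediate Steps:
$m{\left(a \right)} = 6 \sqrt{5 + \frac{a + 2 a \left(-2 + a\right)}{2 a}}$ ($m{\left(a \right)} = 6 \sqrt{\frac{a + \left(a + a\right) \left(a - 2\right)}{a + a} + 5} = 6 \sqrt{\frac{a + 2 a \left(-2 + a\right)}{2 a} + 5} = 6 \sqrt{5 + \frac{a + 2 a \left(-2 + a\right)}{2 a}}$)
$d = 383$ ($d = 122 - -261 = 122 + 261 = 383$)
$m{\left(5 - 3 \right)} d = 3 \sqrt{14 + 4 \left(5 - 3\right)} 383 = 3 \sqrt{14 + 4 \cdot 2} \cdot 383 = 3 \sqrt{14 + 8} \cdot 383 = 3 \sqrt{22} \cdot 383 = 1149 \sqrt{22}$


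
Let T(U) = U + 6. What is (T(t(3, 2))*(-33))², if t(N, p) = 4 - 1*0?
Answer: 108900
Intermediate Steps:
t(N, p) = 4 (t(N, p) = 4 + 0 = 4)
T(U) = 6 + U
(T(t(3, 2))*(-33))² = ((6 + 4)*(-33))² = (10*(-33))² = (-330)² = 108900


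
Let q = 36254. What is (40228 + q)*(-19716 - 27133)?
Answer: -3583105218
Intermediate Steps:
(40228 + q)*(-19716 - 27133) = (40228 + 36254)*(-19716 - 27133) = 76482*(-46849) = -3583105218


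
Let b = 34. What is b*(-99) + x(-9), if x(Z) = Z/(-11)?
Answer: -37017/11 ≈ -3365.2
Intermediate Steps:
x(Z) = -Z/11 (x(Z) = Z*(-1/11) = -Z/11)
b*(-99) + x(-9) = 34*(-99) - 1/11*(-9) = -3366 + 9/11 = -37017/11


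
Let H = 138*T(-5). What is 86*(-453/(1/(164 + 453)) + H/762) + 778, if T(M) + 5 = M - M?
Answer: -3052621006/127 ≈ -2.4036e+7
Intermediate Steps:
T(M) = -5 (T(M) = -5 + (M - M) = -5 + 0 = -5)
H = -690 (H = 138*(-5) = -690)
86*(-453/(1/(164 + 453)) + H/762) + 778 = 86*(-453/(1/(164 + 453)) - 690/762) + 778 = 86*(-453/(1/617) - 690*1/762) + 778 = 86*(-453/1/617 - 115/127) + 778 = 86*(-453*617 - 115/127) + 778 = 86*(-279501 - 115/127) + 778 = 86*(-35496742/127) + 778 = -3052719812/127 + 778 = -3052621006/127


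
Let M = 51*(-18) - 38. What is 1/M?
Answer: -1/956 ≈ -0.0010460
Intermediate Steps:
M = -956 (M = -918 - 38 = -956)
1/M = 1/(-956) = -1/956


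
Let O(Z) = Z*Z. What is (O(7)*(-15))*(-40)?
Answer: 29400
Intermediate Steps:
O(Z) = Z²
(O(7)*(-15))*(-40) = (7²*(-15))*(-40) = (49*(-15))*(-40) = -735*(-40) = 29400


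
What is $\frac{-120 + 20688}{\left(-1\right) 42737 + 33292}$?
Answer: $- \frac{20568}{9445} \approx -2.1777$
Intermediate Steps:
$\frac{-120 + 20688}{\left(-1\right) 42737 + 33292} = \frac{20568}{-42737 + 33292} = \frac{20568}{-9445} = 20568 \left(- \frac{1}{9445}\right) = - \frac{20568}{9445}$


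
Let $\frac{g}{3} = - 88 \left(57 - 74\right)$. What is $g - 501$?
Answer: $3987$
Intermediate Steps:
$g = 4488$ ($g = 3 \left(- 88 \left(57 - 74\right)\right) = 3 \left(\left(-88\right) \left(-17\right)\right) = 3 \cdot 1496 = 4488$)
$g - 501 = 4488 - 501 = 3987$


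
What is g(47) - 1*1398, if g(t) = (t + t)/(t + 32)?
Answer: -110348/79 ≈ -1396.8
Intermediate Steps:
g(t) = 2*t/(32 + t) (g(t) = (2*t)/(32 + t) = 2*t/(32 + t))
g(47) - 1*1398 = 2*47/(32 + 47) - 1*1398 = 2*47/79 - 1398 = 2*47*(1/79) - 1398 = 94/79 - 1398 = -110348/79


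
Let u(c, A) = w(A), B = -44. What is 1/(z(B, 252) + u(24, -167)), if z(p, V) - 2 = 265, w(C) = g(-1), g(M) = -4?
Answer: 1/263 ≈ 0.0038023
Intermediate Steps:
w(C) = -4
u(c, A) = -4
z(p, V) = 267 (z(p, V) = 2 + 265 = 267)
1/(z(B, 252) + u(24, -167)) = 1/(267 - 4) = 1/263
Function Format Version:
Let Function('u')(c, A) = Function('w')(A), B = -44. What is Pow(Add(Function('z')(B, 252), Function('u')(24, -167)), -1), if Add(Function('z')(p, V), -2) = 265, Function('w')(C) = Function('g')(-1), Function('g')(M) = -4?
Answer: Rational(1, 263) ≈ 0.0038023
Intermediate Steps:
Function('w')(C) = -4
Function('u')(c, A) = -4
Function('z')(p, V) = 267 (Function('z')(p, V) = Add(2, 265) = 267)
Pow(Add(Function('z')(B, 252), Function('u')(24, -167)), -1) = Pow(Add(267, -4), -1) = Pow(263, -1) = Rational(1, 263)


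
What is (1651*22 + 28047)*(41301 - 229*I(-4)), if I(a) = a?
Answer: 2717466073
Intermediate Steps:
(1651*22 + 28047)*(41301 - 229*I(-4)) = (1651*22 + 28047)*(41301 - 229*(-4)) = (36322 + 28047)*(41301 + 916) = 64369*42217 = 2717466073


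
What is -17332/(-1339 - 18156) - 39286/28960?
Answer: -754131/1613072 ≈ -0.46751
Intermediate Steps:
-17332/(-1339 - 18156) - 39286/28960 = -17332/(-19495) - 39286*1/28960 = -17332*(-1/19495) - 19643/14480 = 2476/2785 - 19643/14480 = -754131/1613072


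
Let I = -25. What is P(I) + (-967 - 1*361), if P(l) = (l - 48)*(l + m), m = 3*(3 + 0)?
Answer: -160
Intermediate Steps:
m = 9 (m = 3*3 = 9)
P(l) = (-48 + l)*(9 + l) (P(l) = (l - 48)*(l + 9) = (-48 + l)*(9 + l))
P(I) + (-967 - 1*361) = (-432 + (-25)² - 39*(-25)) + (-967 - 1*361) = (-432 + 625 + 975) + (-967 - 361) = 1168 - 1328 = -160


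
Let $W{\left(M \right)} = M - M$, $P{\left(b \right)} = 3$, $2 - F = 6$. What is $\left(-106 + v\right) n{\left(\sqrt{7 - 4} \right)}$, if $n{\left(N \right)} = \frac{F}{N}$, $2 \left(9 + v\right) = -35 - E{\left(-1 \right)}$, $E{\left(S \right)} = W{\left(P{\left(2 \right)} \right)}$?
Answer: $\frac{530 \sqrt{3}}{3} \approx 306.0$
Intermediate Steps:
$F = -4$ ($F = 2 - 6 = -4$)
$W{\left(M \right)} = 0$
$E{\left(S \right)} = 0$
$v = - \frac{53}{2}$ ($v = -9 + \frac{-35 - 0}{2} = -9 + \frac{-35 + 0}{2} = -9 + \frac{1}{2} \left(-35\right) = -9 - \frac{35}{2} = - \frac{53}{2} \approx -26.5$)
$n{\left(N \right)} = - \frac{4}{N}$
$\left(-106 + v\right) n{\left(\sqrt{7 - 4} \right)} = \left(-106 - \frac{53}{2}\right) \left(- \frac{4}{\sqrt{7 - 4}}\right) = - \frac{265 \left(- \frac{4}{\sqrt{3}}\right)}{2} = - \frac{265 \left(- 4 \frac{\sqrt{3}}{3}\right)}{2} = - \frac{265 \left(- \frac{4 \sqrt{3}}{3}\right)}{2} = \frac{530 \sqrt{3}}{3}$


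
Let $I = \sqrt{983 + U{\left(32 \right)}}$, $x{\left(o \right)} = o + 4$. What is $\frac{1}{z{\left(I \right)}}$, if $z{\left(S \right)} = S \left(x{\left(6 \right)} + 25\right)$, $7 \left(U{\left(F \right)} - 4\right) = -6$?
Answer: $\frac{\sqrt{5369}}{80535} \approx 0.00090983$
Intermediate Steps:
$U{\left(F \right)} = \frac{22}{7}$ ($U{\left(F \right)} = 4 + \frac{1}{7} \left(-6\right) = 4 - \frac{6}{7} = \frac{22}{7}$)
$x{\left(o \right)} = 4 + o$
$I = \frac{3 \sqrt{5369}}{7}$ ($I = \sqrt{983 + \frac{22}{7}} = \sqrt{\frac{6903}{7}} = \frac{3 \sqrt{5369}}{7} \approx 31.403$)
$z{\left(S \right)} = 35 S$ ($z{\left(S \right)} = S \left(\left(4 + 6\right) + 25\right) = S \left(10 + 25\right) = S 35 = 35 S$)
$\frac{1}{z{\left(I \right)}} = \frac{1}{35 \frac{3 \sqrt{5369}}{7}} = \frac{1}{15 \sqrt{5369}} = \frac{\sqrt{5369}}{80535}$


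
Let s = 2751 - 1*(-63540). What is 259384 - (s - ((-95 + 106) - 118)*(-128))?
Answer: 206789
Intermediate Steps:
s = 66291 (s = 2751 + 63540 = 66291)
259384 - (s - ((-95 + 106) - 118)*(-128)) = 259384 - (66291 - ((-95 + 106) - 118)*(-128)) = 259384 - (66291 - (11 - 118)*(-128)) = 259384 - (66291 - (-107)*(-128)) = 259384 - (66291 - 1*13696) = 259384 - (66291 - 13696) = 259384 - 1*52595 = 259384 - 52595 = 206789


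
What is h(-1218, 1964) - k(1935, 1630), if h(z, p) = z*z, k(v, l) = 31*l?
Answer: 1432994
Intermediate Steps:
h(z, p) = z²
h(-1218, 1964) - k(1935, 1630) = (-1218)² - 31*1630 = 1483524 - 1*50530 = 1483524 - 50530 = 1432994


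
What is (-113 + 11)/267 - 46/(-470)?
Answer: -5943/20915 ≈ -0.28415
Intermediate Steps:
(-113 + 11)/267 - 46/(-470) = -102*1/267 - 46*(-1/470) = -34/89 + 23/235 = -5943/20915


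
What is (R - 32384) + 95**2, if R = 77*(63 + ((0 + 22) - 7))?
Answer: -17353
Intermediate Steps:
R = 6006 (R = 77*(63 + (22 - 7)) = 77*(63 + 15) = 77*78 = 6006)
(R - 32384) + 95**2 = (6006 - 32384) + 95**2 = -26378 + 9025 = -17353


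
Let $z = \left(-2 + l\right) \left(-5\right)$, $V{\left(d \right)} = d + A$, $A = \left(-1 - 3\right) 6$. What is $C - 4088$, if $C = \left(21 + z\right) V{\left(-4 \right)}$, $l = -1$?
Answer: $-5096$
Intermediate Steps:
$A = -24$ ($A = \left(-4\right) 6 = -24$)
$V{\left(d \right)} = -24 + d$ ($V{\left(d \right)} = d - 24 = -24 + d$)
$z = 15$ ($z = \left(-2 - 1\right) \left(-5\right) = \left(-3\right) \left(-5\right) = 15$)
$C = -1008$ ($C = \left(21 + 15\right) \left(-24 - 4\right) = 36 \left(-28\right) = -1008$)
$C - 4088 = -1008 - 4088 = -5096$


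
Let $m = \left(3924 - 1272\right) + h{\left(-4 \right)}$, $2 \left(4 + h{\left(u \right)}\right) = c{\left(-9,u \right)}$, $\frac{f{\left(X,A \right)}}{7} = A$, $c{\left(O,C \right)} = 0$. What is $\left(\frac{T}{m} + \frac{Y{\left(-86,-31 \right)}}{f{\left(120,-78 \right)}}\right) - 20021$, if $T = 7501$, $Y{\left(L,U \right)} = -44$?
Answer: $- \frac{14471154955}{722904} \approx -20018.0$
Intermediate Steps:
$f{\left(X,A \right)} = 7 A$
$h{\left(u \right)} = -4$ ($h{\left(u \right)} = -4 + \frac{1}{2} \cdot 0 = -4 + 0 = -4$)
$m = 2648$ ($m = \left(3924 - 1272\right) - 4 = 2652 - 4 = 2648$)
$\left(\frac{T}{m} + \frac{Y{\left(-86,-31 \right)}}{f{\left(120,-78 \right)}}\right) - 20021 = \left(\frac{7501}{2648} - \frac{44}{7 \left(-78\right)}\right) - 20021 = \left(7501 \cdot \frac{1}{2648} - \frac{44}{-546}\right) - 20021 = \left(\frac{7501}{2648} - - \frac{22}{273}\right) - 20021 = \left(\frac{7501}{2648} + \frac{22}{273}\right) - 20021 = \frac{2106029}{722904} - 20021 = - \frac{14471154955}{722904}$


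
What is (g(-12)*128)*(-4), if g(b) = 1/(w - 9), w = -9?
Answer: 256/9 ≈ 28.444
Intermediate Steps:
g(b) = -1/18 (g(b) = 1/(-9 - 9) = 1/(-18) = -1/18)
(g(-12)*128)*(-4) = -1/18*128*(-4) = -64/9*(-4) = 256/9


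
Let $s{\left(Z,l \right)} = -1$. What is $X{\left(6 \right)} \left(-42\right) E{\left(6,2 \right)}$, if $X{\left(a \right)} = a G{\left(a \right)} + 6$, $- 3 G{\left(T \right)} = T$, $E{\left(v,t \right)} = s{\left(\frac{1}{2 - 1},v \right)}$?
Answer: $-252$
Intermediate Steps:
$E{\left(v,t \right)} = -1$
$G{\left(T \right)} = - \frac{T}{3}$
$X{\left(a \right)} = 6 - \frac{a^{2}}{3}$ ($X{\left(a \right)} = a \left(- \frac{a}{3}\right) + 6 = - \frac{a^{2}}{3} + 6 = 6 - \frac{a^{2}}{3}$)
$X{\left(6 \right)} \left(-42\right) E{\left(6,2 \right)} = \left(6 - \frac{6^{2}}{3}\right) \left(-42\right) \left(-1\right) = \left(6 - 12\right) \left(-42\right) \left(-1\right) = \left(-6\right) \left(-42\right) \left(-1\right) = 252 \left(-1\right) = -252$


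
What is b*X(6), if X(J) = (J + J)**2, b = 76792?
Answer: 11058048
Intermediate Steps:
X(J) = 4*J**2 (X(J) = (2*J)**2 = 4*J**2)
b*X(6) = 76792*(4*6**2) = 76792*(4*36) = 76792*144 = 11058048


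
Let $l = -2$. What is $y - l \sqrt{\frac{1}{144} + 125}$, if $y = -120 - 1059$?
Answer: $-1179 + \frac{\sqrt{18001}}{6} \approx -1156.6$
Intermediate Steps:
$y = -1179$
$y - l \sqrt{\frac{1}{144} + 125} = -1179 - - 2 \sqrt{\frac{1}{144} + 125} = -1179 - - 2 \sqrt{\frac{18001}{144}} = -1179 - - 2 \frac{\sqrt{18001}}{12} = -1179 - - \frac{\sqrt{18001}}{6} = -1179 + \frac{\sqrt{18001}}{6}$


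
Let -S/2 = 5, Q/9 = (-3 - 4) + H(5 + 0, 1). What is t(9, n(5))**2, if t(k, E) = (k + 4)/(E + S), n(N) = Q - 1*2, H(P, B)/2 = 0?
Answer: 169/5625 ≈ 0.030044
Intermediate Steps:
H(P, B) = 0 (H(P, B) = 2*0 = 0)
Q = -63 (Q = 9*((-3 - 4) + 0) = 9*(-7 + 0) = 9*(-7) = -63)
S = -10 (S = -2*5 = -10)
n(N) = -65 (n(N) = -63 - 1*2 = -63 - 2 = -65)
t(k, E) = (4 + k)/(-10 + E) (t(k, E) = (k + 4)/(E - 10) = (4 + k)/(-10 + E))
t(9, n(5))**2 = ((4 + 9)/(-10 - 65))**2 = (13/(-75))**2 = (-1/75*13)**2 = (-13/75)**2 = 169/5625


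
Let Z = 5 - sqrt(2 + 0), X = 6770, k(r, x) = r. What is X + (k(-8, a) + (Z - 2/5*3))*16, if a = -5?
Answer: 33514/5 - 16*sqrt(2) ≈ 6680.2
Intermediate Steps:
Z = 5 - sqrt(2) ≈ 3.5858
X + (k(-8, a) + (Z - 2/5*3))*16 = 6770 + (-8 + ((5 - sqrt(2)) - 2/5*3))*16 = 6770 + (-8 + ((5 - sqrt(2)) - 6/5))*16 = 6770 + (-8 + (19/5 - sqrt(2)))*16 = 6770 + (-21/5 - sqrt(2))*16 = 6770 + (-336/5 - 16*sqrt(2)) = 33514/5 - 16*sqrt(2)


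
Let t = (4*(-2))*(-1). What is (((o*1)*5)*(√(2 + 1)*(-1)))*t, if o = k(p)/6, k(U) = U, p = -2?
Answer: 40*√3/3 ≈ 23.094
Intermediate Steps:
t = 8 (t = -8*(-1) = 8)
o = -⅓ (o = -2/6 = -2*⅙ = -⅓ ≈ -0.33333)
(((o*1)*5)*(√(2 + 1)*(-1)))*t = ((-⅓*1*5)*(√(2 + 1)*(-1)))*8 = ((-⅓*5)*(√3*(-1)))*8 = -(-5)*√3/3*8 = (5*√3/3)*8 = 40*√3/3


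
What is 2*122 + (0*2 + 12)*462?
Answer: 5788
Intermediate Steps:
2*122 + (0*2 + 12)*462 = 244 + (0 + 12)*462 = 244 + 12*462 = 244 + 5544 = 5788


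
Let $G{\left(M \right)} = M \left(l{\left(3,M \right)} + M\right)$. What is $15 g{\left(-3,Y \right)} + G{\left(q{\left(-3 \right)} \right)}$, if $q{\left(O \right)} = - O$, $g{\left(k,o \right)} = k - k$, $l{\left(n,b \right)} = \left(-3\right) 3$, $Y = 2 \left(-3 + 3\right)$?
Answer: $-18$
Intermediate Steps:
$Y = 0$ ($Y = 2 \cdot 0 = 0$)
$l{\left(n,b \right)} = -9$
$g{\left(k,o \right)} = 0$
$G{\left(M \right)} = M \left(-9 + M\right)$
$15 g{\left(-3,Y \right)} + G{\left(q{\left(-3 \right)} \right)} = 15 \cdot 0 + \left(-1\right) \left(-3\right) \left(-9 - -3\right) = 0 + 3 \left(-9 + 3\right) = 0 + 3 \left(-6\right) = 0 - 18 = -18$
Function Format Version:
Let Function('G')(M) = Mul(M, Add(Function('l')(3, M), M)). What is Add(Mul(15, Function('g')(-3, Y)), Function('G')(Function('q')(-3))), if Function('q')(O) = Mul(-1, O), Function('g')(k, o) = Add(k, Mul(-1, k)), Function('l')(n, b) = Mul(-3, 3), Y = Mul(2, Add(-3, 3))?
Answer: -18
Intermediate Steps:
Y = 0 (Y = Mul(2, 0) = 0)
Function('l')(n, b) = -9
Function('g')(k, o) = 0
Function('G')(M) = Mul(M, Add(-9, M))
Add(Mul(15, Function('g')(-3, Y)), Function('G')(Function('q')(-3))) = Add(Mul(15, 0), Mul(Mul(-1, -3), Add(-9, Mul(-1, -3)))) = Add(0, Mul(3, Add(-9, 3))) = Add(0, Mul(3, -6)) = Add(0, -18) = -18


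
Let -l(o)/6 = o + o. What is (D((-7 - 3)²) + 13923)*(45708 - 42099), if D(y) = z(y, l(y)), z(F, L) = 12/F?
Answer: 1256213502/25 ≈ 5.0249e+7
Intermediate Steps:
l(o) = -12*o (l(o) = -6*(o + o) = -12*o)
D(y) = 12/y
(D((-7 - 3)²) + 13923)*(45708 - 42099) = (12/((-7 - 3)²) + 13923)*(45708 - 42099) = (12/((-10)²) + 13923)*3609 = (12/100 + 13923)*3609 = (12*(1/100) + 13923)*3609 = (3/25 + 13923)*3609 = (348078/25)*3609 = 1256213502/25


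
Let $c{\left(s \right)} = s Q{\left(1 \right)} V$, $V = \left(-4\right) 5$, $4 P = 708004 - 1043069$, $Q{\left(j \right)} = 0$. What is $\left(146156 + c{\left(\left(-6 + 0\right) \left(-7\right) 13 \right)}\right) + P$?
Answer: $\frac{249559}{4} \approx 62390.0$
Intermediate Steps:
$P = - \frac{335065}{4}$ ($P = \frac{708004 - 1043069}{4} = \frac{1}{4} \left(-335065\right) = - \frac{335065}{4} \approx -83766.0$)
$V = -20$
$c{\left(s \right)} = 0$ ($c{\left(s \right)} = s 0 \left(-20\right) = 0 \left(-20\right) = 0$)
$\left(146156 + c{\left(\left(-6 + 0\right) \left(-7\right) 13 \right)}\right) + P = \left(146156 + 0\right) - \frac{335065}{4} = 146156 - \frac{335065}{4} = \frac{249559}{4}$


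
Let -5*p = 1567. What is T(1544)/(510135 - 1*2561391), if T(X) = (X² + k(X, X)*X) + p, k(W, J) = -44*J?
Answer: 170849269/3418760 ≈ 49.974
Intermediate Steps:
p = -1567/5 (p = -⅕*1567 = -1567/5 ≈ -313.40)
T(X) = -1567/5 - 43*X² (T(X) = (X² + (-44*X)*X) - 1567/5 = (X² - 44*X²) - 1567/5 = -43*X² - 1567/5 = -1567/5 - 43*X²)
T(1544)/(510135 - 1*2561391) = (-1567/5 - 43*1544²)/(510135 - 1*2561391) = (-1567/5 - 43*2383936)/(510135 - 2561391) = (-1567/5 - 102509248)/(-2051256) = -512547807/5*(-1/2051256) = 170849269/3418760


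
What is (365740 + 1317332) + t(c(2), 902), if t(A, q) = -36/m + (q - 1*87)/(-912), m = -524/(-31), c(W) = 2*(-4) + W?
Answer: 201079616771/119472 ≈ 1.6831e+6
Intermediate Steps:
c(W) = -8 + W
m = 524/31 (m = -524*(-1/31) = 524/31 ≈ 16.903)
t(A, q) = -81017/39824 - q/912 (t(A, q) = -36/524/31 + (q - 1*87)/(-912) = -36*31/524 + (q - 87)*(-1/912) = -279/131 + (-87 + q)*(-1/912) = -279/131 + (29/304 - q/912) = -81017/39824 - q/912)
(365740 + 1317332) + t(c(2), 902) = (365740 + 1317332) + (-81017/39824 - 1/912*902) = 1683072 + (-81017/39824 - 451/456) = 1683072 - 361213/119472 = 201079616771/119472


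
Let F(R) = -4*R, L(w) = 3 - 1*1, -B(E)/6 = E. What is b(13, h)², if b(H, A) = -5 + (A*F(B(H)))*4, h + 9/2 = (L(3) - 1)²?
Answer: 19123129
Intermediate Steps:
B(E) = -6*E
L(w) = 2 (L(w) = 3 - 1 = 2)
h = -7/2 (h = -9/2 + (2 - 1)² = -9/2 + 1² = -9/2 + 1 = -7/2 ≈ -3.5000)
b(H, A) = -5 + 96*A*H (b(H, A) = -5 + (A*(-(-24)*H))*4 = -5 + (A*(24*H))*4 = -5 + (24*A*H)*4 = -5 + 96*A*H)
b(13, h)² = (-5 + 96*(-7/2)*13)² = (-5 - 4368)² = (-4373)² = 19123129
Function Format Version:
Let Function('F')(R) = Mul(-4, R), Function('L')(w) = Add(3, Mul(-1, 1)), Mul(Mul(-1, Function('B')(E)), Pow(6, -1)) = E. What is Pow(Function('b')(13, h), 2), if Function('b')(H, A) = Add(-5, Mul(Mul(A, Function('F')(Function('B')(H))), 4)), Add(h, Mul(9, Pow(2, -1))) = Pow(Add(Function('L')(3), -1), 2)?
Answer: 19123129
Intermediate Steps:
Function('B')(E) = Mul(-6, E)
Function('L')(w) = 2 (Function('L')(w) = Add(3, -1) = 2)
h = Rational(-7, 2) (h = Add(Rational(-9, 2), Pow(Add(2, -1), 2)) = Add(Rational(-9, 2), Pow(1, 2)) = Add(Rational(-9, 2), 1) = Rational(-7, 2) ≈ -3.5000)
Function('b')(H, A) = Add(-5, Mul(96, A, H)) (Function('b')(H, A) = Add(-5, Mul(Mul(A, Mul(-4, Mul(-6, H))), 4)) = Add(-5, Mul(Mul(A, Mul(24, H)), 4)) = Add(-5, Mul(Mul(24, A, H), 4)) = Add(-5, Mul(96, A, H)))
Pow(Function('b')(13, h), 2) = Pow(Add(-5, Mul(96, Rational(-7, 2), 13)), 2) = Pow(Add(-5, -4368), 2) = Pow(-4373, 2) = 19123129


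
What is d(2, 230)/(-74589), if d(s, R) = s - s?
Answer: 0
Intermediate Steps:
d(s, R) = 0
d(2, 230)/(-74589) = 0/(-74589) = 0*(-1/74589) = 0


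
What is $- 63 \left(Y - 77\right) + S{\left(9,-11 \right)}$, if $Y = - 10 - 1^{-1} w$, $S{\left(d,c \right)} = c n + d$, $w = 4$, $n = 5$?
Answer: $2285$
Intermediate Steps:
$S{\left(d,c \right)} = d + 5 c$ ($S{\left(d,c \right)} = c 5 + d = 5 c + d = d + 5 c$)
$Y = 40$ ($Y = - 10 - 1^{-1} \cdot 4 = - 10 \left(-1\right) 1 \cdot 4 = - 10 \left(\left(-1\right) 4\right) = \left(-10\right) \left(-4\right) = 40$)
$- 63 \left(Y - 77\right) + S{\left(9,-11 \right)} = - 63 \left(40 - 77\right) + \left(9 + 5 \left(-11\right)\right) = \left(-63\right) \left(-37\right) + \left(9 - 55\right) = 2331 - 46 = 2285$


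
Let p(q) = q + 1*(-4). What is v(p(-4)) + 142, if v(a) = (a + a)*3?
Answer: 94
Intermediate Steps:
p(q) = -4 + q (p(q) = q - 4 = -4 + q)
v(a) = 6*a (v(a) = (2*a)*3 = 6*a)
v(p(-4)) + 142 = 6*(-4 - 4) + 142 = 6*(-8) + 142 = -48 + 142 = 94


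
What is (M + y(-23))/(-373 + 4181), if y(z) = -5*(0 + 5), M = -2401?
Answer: -1213/1904 ≈ -0.63708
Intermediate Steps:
y(z) = -25 (y(z) = -5*5 = -25)
(M + y(-23))/(-373 + 4181) = (-2401 - 25)/(-373 + 4181) = -2426/3808 = -2426*1/3808 = -1213/1904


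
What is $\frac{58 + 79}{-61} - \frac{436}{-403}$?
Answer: $- \frac{28615}{24583} \approx -1.164$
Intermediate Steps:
$\frac{58 + 79}{-61} - \frac{436}{-403} = 137 \left(- \frac{1}{61}\right) - - \frac{436}{403} = - \frac{137}{61} + \frac{436}{403} = - \frac{28615}{24583}$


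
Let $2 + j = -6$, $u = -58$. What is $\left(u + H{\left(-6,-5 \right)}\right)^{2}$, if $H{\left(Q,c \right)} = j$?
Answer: $4356$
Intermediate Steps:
$j = -8$ ($j = -2 - 6 = -8$)
$H{\left(Q,c \right)} = -8$
$\left(u + H{\left(-6,-5 \right)}\right)^{2} = \left(-58 - 8\right)^{2} = \left(-66\right)^{2} = 4356$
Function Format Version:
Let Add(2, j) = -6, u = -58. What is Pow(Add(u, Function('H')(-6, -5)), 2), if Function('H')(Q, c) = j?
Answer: 4356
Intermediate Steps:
j = -8 (j = Add(-2, -6) = -8)
Function('H')(Q, c) = -8
Pow(Add(u, Function('H')(-6, -5)), 2) = Pow(Add(-58, -8), 2) = Pow(-66, 2) = 4356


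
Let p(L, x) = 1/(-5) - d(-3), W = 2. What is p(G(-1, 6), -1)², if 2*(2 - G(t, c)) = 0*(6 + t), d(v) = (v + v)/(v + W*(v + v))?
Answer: 9/25 ≈ 0.36000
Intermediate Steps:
d(v) = ⅖ (d(v) = (v + v)/(v + 2*(v + v)) = (2*v)/(v + 2*(2*v)) = (2*v)/(v + 4*v) = (2*v)/((5*v)) = (2*v)*(1/(5*v)) = ⅖)
G(t, c) = 2 (G(t, c) = 2 - 0*(6 + t) = 2 - ½*0 = 2 + 0 = 2)
p(L, x) = -⅗ (p(L, x) = 1/(-5) - 1*⅖ = -⅕ - ⅖ = -⅗)
p(G(-1, 6), -1)² = (-⅗)² = 9/25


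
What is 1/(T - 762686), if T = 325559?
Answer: -1/437127 ≈ -2.2877e-6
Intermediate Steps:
1/(T - 762686) = 1/(325559 - 762686) = 1/(-437127) = -1/437127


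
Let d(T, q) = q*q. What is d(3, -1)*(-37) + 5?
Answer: -32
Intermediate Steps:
d(T, q) = q**2
d(3, -1)*(-37) + 5 = (-1)**2*(-37) + 5 = 1*(-37) + 5 = -37 + 5 = -32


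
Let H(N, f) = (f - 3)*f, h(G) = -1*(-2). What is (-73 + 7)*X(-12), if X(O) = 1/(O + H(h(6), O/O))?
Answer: 33/7 ≈ 4.7143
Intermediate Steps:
h(G) = 2
H(N, f) = f*(-3 + f) (H(N, f) = (-3 + f)*f = f*(-3 + f))
X(O) = 1/(-2 + O) (X(O) = 1/(O + (O/O)*(-3 + O/O)) = 1/(O + 1*(-3 + 1)) = 1/(O + 1*(-2)) = 1/(O - 2) = 1/(-2 + O))
(-73 + 7)*X(-12) = (-73 + 7)/(-2 - 12) = -66/(-14) = -66*(-1/14) = 33/7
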